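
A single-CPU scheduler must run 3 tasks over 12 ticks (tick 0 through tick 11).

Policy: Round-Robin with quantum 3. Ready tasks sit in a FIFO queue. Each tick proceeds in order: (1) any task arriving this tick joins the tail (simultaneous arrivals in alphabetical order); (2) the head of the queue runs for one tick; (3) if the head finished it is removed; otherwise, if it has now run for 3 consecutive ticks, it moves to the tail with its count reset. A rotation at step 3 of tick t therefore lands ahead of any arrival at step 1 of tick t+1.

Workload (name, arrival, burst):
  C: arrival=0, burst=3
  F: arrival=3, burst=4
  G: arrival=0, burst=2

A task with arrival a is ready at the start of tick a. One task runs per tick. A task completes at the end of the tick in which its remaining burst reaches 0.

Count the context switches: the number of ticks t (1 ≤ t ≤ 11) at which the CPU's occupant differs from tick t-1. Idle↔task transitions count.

t=0: queue=[C,G] q_used=0 → run C
t=1: queue=[C,G] q_used=1 → run C
t=2: queue=[C,G] q_used=2 → run C
t=3: queue=[G,F] q_used=0 → run G
t=4: queue=[G,F] q_used=1 → run G
t=5: queue=[F] q_used=0 → run F
t=6: queue=[F] q_used=1 → run F
t=7: queue=[F] q_used=2 → run F
t=8: queue=[F] q_used=0 → run F
t=9: (idle)
t=10: (idle)
t=11: (idle)

context switches = 3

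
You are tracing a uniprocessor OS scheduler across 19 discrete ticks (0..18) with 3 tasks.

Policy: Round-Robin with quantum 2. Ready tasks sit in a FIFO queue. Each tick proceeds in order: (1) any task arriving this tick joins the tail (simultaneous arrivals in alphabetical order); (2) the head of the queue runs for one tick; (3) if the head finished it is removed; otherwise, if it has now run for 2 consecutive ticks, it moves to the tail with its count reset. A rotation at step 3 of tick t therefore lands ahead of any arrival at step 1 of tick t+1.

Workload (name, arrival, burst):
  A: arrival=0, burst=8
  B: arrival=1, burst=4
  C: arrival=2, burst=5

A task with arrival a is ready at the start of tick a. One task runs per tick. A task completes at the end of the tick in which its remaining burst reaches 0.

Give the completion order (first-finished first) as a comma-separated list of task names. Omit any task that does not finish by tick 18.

t=0: queue=[A] q_used=0 → run A
t=1: queue=[A,B] q_used=1 → run A
t=2: queue=[B,A,C] q_used=0 → run B
t=3: queue=[B,A,C] q_used=1 → run B
t=4: queue=[A,C,B] q_used=0 → run A
t=5: queue=[A,C,B] q_used=1 → run A
t=6: queue=[C,B,A] q_used=0 → run C
t=7: queue=[C,B,A] q_used=1 → run C
t=8: queue=[B,A,C] q_used=0 → run B
t=9: queue=[B,A,C] q_used=1 → run B
t=10: queue=[A,C] q_used=0 → run A
t=11: queue=[A,C] q_used=1 → run A
t=12: queue=[C,A] q_used=0 → run C
t=13: queue=[C,A] q_used=1 → run C
t=14: queue=[A,C] q_used=0 → run A
t=15: queue=[A,C] q_used=1 → run A
t=16: queue=[C] q_used=0 → run C
t=17: (idle)
t=18: (idle)

completion order = B, A, C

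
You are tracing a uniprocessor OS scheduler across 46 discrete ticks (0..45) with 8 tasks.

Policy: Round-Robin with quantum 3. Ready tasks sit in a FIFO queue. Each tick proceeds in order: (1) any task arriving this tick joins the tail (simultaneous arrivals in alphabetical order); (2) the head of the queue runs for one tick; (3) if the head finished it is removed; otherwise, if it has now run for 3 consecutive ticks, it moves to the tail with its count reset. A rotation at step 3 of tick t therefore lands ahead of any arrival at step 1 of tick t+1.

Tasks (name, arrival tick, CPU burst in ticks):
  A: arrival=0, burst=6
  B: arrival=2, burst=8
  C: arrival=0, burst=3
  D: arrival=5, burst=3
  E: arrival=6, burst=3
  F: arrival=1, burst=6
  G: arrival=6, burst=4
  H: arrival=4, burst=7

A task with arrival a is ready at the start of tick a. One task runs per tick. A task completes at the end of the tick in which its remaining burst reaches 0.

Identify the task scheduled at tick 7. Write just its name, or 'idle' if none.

running at tick 7 = F

t=0: queue=[A,C] q_used=0 → run A
t=1: queue=[A,C,F] q_used=1 → run A
t=2: queue=[A,C,F,B] q_used=2 → run A
t=3: queue=[C,F,B,A] q_used=0 → run C
t=4: queue=[C,F,B,A,H] q_used=1 → run C
t=5: queue=[C,F,B,A,H,D] q_used=2 → run C
t=6: queue=[F,B,A,H,D,E,G] q_used=0 → run F
t=7: queue=[F,B,A,H,D,E,G] q_used=1 → run F
t=8: queue=[F,B,A,H,D,E,G] q_used=2 → run F
t=9: queue=[B,A,H,D,E,G,F] q_used=0 → run B
t=10: queue=[B,A,H,D,E,G,F] q_used=1 → run B
t=11: queue=[B,A,H,D,E,G,F] q_used=2 → run B
t=12: queue=[A,H,D,E,G,F,B] q_used=0 → run A
t=13: queue=[A,H,D,E,G,F,B] q_used=1 → run A
t=14: queue=[A,H,D,E,G,F,B] q_used=2 → run A
t=15: queue=[H,D,E,G,F,B] q_used=0 → run H
t=16: queue=[H,D,E,G,F,B] q_used=1 → run H
t=17: queue=[H,D,E,G,F,B] q_used=2 → run H
t=18: queue=[D,E,G,F,B,H] q_used=0 → run D
t=19: queue=[D,E,G,F,B,H] q_used=1 → run D
t=20: queue=[D,E,G,F,B,H] q_used=2 → run D
t=21: queue=[E,G,F,B,H] q_used=0 → run E
t=22: queue=[E,G,F,B,H] q_used=1 → run E
t=23: queue=[E,G,F,B,H] q_used=2 → run E
t=24: queue=[G,F,B,H] q_used=0 → run G
t=25: queue=[G,F,B,H] q_used=1 → run G
t=26: queue=[G,F,B,H] q_used=2 → run G
t=27: queue=[F,B,H,G] q_used=0 → run F
t=28: queue=[F,B,H,G] q_used=1 → run F
t=29: queue=[F,B,H,G] q_used=2 → run F
t=30: queue=[B,H,G] q_used=0 → run B
t=31: queue=[B,H,G] q_used=1 → run B
t=32: queue=[B,H,G] q_used=2 → run B
t=33: queue=[H,G,B] q_used=0 → run H
t=34: queue=[H,G,B] q_used=1 → run H
t=35: queue=[H,G,B] q_used=2 → run H
t=36: queue=[G,B,H] q_used=0 → run G
t=37: queue=[B,H] q_used=0 → run B
t=38: queue=[B,H] q_used=1 → run B
t=39: queue=[H] q_used=0 → run H
t=40: (idle)
t=41: (idle)
t=42: (idle)
t=43: (idle)
t=44: (idle)
t=45: (idle)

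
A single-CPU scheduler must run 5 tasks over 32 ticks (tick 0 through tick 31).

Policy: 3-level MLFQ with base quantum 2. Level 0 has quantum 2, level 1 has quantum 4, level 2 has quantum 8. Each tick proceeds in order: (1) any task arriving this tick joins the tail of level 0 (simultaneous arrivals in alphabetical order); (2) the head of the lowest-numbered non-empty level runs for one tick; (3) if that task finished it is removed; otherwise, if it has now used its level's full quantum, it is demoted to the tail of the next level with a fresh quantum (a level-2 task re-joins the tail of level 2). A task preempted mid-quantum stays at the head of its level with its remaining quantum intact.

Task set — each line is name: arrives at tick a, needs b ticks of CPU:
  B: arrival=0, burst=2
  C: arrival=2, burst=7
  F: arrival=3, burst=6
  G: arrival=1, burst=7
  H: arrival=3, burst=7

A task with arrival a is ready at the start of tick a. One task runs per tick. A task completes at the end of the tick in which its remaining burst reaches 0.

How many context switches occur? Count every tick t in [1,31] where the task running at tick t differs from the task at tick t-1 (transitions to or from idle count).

t=0: L0/L1/L2 = B/-/- → run B
t=1: L0/L1/L2 = BG/-/- → run B
t=2: L0/L1/L2 = GC/-/- → run G
t=3: L0/L1/L2 = GCFH/-/- → run G
t=4: L0/L1/L2 = CFH/G/- → run C
t=5: L0/L1/L2 = CFH/G/- → run C
t=6: L0/L1/L2 = FH/GC/- → run F
t=7: L0/L1/L2 = FH/GC/- → run F
t=8: L0/L1/L2 = H/GCF/- → run H
t=9: L0/L1/L2 = H/GCF/- → run H
t=10: L0/L1/L2 = -/GCFH/- → run G
t=11: L0/L1/L2 = -/GCFH/- → run G
t=12: L0/L1/L2 = -/GCFH/- → run G
t=13: L0/L1/L2 = -/GCFH/- → run G
t=14: L0/L1/L2 = -/CFH/G → run C
t=15: L0/L1/L2 = -/CFH/G → run C
t=16: L0/L1/L2 = -/CFH/G → run C
t=17: L0/L1/L2 = -/CFH/G → run C
t=18: L0/L1/L2 = -/FH/GC → run F
t=19: L0/L1/L2 = -/FH/GC → run F
t=20: L0/L1/L2 = -/FH/GC → run F
t=21: L0/L1/L2 = -/FH/GC → run F
t=22: L0/L1/L2 = -/H/GC → run H
t=23: L0/L1/L2 = -/H/GC → run H
t=24: L0/L1/L2 = -/H/GC → run H
t=25: L0/L1/L2 = -/H/GC → run H
t=26: L0/L1/L2 = -/-/GCH → run G
t=27: L0/L1/L2 = -/-/CH → run C
t=28: L0/L1/L2 = -/-/H → run H
t=29: (idle)
t=30: (idle)
t=31: (idle)

context switches = 12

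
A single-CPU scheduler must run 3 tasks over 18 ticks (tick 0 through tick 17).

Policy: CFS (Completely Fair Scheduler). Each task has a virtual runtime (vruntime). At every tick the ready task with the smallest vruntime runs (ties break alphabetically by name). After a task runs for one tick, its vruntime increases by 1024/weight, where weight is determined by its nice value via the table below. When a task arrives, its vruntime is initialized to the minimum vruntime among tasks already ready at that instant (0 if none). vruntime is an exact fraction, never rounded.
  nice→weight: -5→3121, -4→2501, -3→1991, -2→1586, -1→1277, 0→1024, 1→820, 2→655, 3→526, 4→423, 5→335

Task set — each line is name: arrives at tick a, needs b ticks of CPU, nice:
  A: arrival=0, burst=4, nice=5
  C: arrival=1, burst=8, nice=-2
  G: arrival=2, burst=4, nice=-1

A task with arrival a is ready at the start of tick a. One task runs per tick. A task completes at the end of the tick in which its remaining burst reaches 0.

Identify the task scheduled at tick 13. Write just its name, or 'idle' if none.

running at tick 13 = C

t=0: vr[A=0] → run A
t=1: vr[A=1024/335 C=1024/335] → run A
t=2: vr[A=2048/335 C=1024/335 G=1024/335] → run C
t=3: vr[A=2048/335 C=983552/265655 G=1024/335] → run G
t=4: vr[A=2048/335 C=983552/265655 G=1650688/427795] → run C
t=5: vr[A=2048/335 C=1155072/265655 G=1650688/427795] → run G
t=6: vr[A=2048/335 C=1155072/265655 G=1993728/427795] → run C
t=7: vr[A=2048/335 C=1326592/265655 G=1993728/427795] → run G
t=8: vr[A=2048/335 C=1326592/265655 G=2336768/427795] → run C
t=9: vr[A=2048/335 C=1498112/265655 G=2336768/427795] → run G
t=10: vr[A=2048/335 C=1498112/265655] → run C
t=11: vr[A=2048/335 C=1669632/265655] → run A
t=12: vr[A=3072/335 C=1669632/265655] → run C
t=13: vr[A=3072/335 C=1841152/265655] → run C
t=14: vr[A=3072/335 C=2012672/265655] → run C
t=15: vr[A=3072/335] → run A
t=16: (idle)
t=17: (idle)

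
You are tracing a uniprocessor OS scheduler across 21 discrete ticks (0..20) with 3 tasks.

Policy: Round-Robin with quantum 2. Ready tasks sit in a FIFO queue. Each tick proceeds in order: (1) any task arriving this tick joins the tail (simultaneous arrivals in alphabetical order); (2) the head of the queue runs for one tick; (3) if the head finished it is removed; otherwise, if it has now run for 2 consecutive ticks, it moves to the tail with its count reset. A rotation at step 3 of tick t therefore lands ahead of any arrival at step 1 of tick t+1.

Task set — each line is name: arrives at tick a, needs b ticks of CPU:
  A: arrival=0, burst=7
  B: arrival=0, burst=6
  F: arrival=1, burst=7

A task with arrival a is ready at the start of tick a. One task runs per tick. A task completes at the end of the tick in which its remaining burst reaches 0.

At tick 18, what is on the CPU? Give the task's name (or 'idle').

running at tick 18 = A

t=0: queue=[A,B] q_used=0 → run A
t=1: queue=[A,B,F] q_used=1 → run A
t=2: queue=[B,F,A] q_used=0 → run B
t=3: queue=[B,F,A] q_used=1 → run B
t=4: queue=[F,A,B] q_used=0 → run F
t=5: queue=[F,A,B] q_used=1 → run F
t=6: queue=[A,B,F] q_used=0 → run A
t=7: queue=[A,B,F] q_used=1 → run A
t=8: queue=[B,F,A] q_used=0 → run B
t=9: queue=[B,F,A] q_used=1 → run B
t=10: queue=[F,A,B] q_used=0 → run F
t=11: queue=[F,A,B] q_used=1 → run F
t=12: queue=[A,B,F] q_used=0 → run A
t=13: queue=[A,B,F] q_used=1 → run A
t=14: queue=[B,F,A] q_used=0 → run B
t=15: queue=[B,F,A] q_used=1 → run B
t=16: queue=[F,A] q_used=0 → run F
t=17: queue=[F,A] q_used=1 → run F
t=18: queue=[A,F] q_used=0 → run A
t=19: queue=[F] q_used=0 → run F
t=20: (idle)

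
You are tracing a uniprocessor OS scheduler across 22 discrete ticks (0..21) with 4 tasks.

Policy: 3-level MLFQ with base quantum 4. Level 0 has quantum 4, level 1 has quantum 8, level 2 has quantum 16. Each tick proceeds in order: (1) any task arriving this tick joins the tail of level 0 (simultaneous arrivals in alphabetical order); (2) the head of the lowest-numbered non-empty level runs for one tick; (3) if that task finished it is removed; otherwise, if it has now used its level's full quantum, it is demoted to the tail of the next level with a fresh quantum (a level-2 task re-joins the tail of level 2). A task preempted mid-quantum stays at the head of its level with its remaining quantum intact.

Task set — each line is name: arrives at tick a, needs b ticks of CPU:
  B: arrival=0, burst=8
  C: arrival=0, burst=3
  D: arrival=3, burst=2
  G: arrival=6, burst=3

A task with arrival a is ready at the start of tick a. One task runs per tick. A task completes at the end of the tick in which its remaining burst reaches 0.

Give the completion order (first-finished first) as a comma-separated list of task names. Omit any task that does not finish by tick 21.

t=0: L0/L1/L2 = BC/-/- → run B
t=1: L0/L1/L2 = BC/-/- → run B
t=2: L0/L1/L2 = BC/-/- → run B
t=3: L0/L1/L2 = BCD/-/- → run B
t=4: L0/L1/L2 = CD/B/- → run C
t=5: L0/L1/L2 = CD/B/- → run C
t=6: L0/L1/L2 = CDG/B/- → run C
t=7: L0/L1/L2 = DG/B/- → run D
t=8: L0/L1/L2 = DG/B/- → run D
t=9: L0/L1/L2 = G/B/- → run G
t=10: L0/L1/L2 = G/B/- → run G
t=11: L0/L1/L2 = G/B/- → run G
t=12: L0/L1/L2 = -/B/- → run B
t=13: L0/L1/L2 = -/B/- → run B
t=14: L0/L1/L2 = -/B/- → run B
t=15: L0/L1/L2 = -/B/- → run B
t=16: (idle)
t=17: (idle)
t=18: (idle)
t=19: (idle)
t=20: (idle)
t=21: (idle)

completion order = C, D, G, B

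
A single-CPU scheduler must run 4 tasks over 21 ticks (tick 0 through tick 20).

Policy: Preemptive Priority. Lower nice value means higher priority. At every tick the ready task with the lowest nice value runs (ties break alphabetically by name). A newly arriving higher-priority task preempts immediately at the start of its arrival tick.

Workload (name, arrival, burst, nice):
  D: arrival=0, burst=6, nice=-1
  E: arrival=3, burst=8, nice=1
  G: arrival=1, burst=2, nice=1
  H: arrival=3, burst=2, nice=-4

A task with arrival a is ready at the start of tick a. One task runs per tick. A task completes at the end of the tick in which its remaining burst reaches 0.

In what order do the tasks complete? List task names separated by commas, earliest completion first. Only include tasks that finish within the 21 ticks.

t=0: ready={D} → run D
t=1: ready={D,G} → run D
t=2: ready={D,G} → run D
t=3: ready={D,E,G,H} → run H
t=4: ready={D,E,G,H} → run H
t=5: ready={D,E,G} → run D
t=6: ready={D,E,G} → run D
t=7: ready={D,E,G} → run D
t=8: ready={E,G} → run E
t=9: ready={E,G} → run E
t=10: ready={E,G} → run E
t=11: ready={E,G} → run E
t=12: ready={E,G} → run E
t=13: ready={E,G} → run E
t=14: ready={E,G} → run E
t=15: ready={E,G} → run E
t=16: ready={G} → run G
t=17: ready={G} → run G
t=18: (idle)
t=19: (idle)
t=20: (idle)

completion order = H, D, E, G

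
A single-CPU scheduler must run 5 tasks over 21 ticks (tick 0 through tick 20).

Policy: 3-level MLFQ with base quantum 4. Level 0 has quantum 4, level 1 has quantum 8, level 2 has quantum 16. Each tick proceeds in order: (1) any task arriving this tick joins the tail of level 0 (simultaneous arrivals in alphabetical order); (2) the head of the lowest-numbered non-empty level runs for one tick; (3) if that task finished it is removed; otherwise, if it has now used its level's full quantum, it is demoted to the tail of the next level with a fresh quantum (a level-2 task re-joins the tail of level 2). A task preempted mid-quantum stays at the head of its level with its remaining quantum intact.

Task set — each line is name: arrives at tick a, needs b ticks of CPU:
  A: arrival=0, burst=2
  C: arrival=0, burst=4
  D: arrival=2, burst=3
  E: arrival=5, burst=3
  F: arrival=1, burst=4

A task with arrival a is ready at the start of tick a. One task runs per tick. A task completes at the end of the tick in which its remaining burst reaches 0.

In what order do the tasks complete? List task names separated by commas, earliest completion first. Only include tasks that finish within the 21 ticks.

completion order = A, C, F, D, E

t=0: L0/L1/L2 = AC/-/- → run A
t=1: L0/L1/L2 = ACF/-/- → run A
t=2: L0/L1/L2 = CFD/-/- → run C
t=3: L0/L1/L2 = CFD/-/- → run C
t=4: L0/L1/L2 = CFD/-/- → run C
t=5: L0/L1/L2 = CFDE/-/- → run C
t=6: L0/L1/L2 = FDE/-/- → run F
t=7: L0/L1/L2 = FDE/-/- → run F
t=8: L0/L1/L2 = FDE/-/- → run F
t=9: L0/L1/L2 = FDE/-/- → run F
t=10: L0/L1/L2 = DE/-/- → run D
t=11: L0/L1/L2 = DE/-/- → run D
t=12: L0/L1/L2 = DE/-/- → run D
t=13: L0/L1/L2 = E/-/- → run E
t=14: L0/L1/L2 = E/-/- → run E
t=15: L0/L1/L2 = E/-/- → run E
t=16: (idle)
t=17: (idle)
t=18: (idle)
t=19: (idle)
t=20: (idle)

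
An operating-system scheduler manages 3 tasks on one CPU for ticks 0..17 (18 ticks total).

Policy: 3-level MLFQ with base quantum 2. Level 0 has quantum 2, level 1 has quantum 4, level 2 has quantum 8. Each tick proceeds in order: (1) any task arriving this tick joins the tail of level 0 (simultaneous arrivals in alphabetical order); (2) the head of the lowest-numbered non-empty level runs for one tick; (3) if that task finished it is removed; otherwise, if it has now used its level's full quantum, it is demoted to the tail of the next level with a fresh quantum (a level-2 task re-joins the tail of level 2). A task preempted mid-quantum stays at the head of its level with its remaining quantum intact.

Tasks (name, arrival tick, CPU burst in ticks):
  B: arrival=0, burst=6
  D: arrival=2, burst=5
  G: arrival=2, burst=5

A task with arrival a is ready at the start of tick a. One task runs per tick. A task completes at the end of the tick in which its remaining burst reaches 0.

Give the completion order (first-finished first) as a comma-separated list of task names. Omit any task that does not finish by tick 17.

t=0: L0/L1/L2 = B/-/- → run B
t=1: L0/L1/L2 = B/-/- → run B
t=2: L0/L1/L2 = DG/B/- → run D
t=3: L0/L1/L2 = DG/B/- → run D
t=4: L0/L1/L2 = G/BD/- → run G
t=5: L0/L1/L2 = G/BD/- → run G
t=6: L0/L1/L2 = -/BDG/- → run B
t=7: L0/L1/L2 = -/BDG/- → run B
t=8: L0/L1/L2 = -/BDG/- → run B
t=9: L0/L1/L2 = -/BDG/- → run B
t=10: L0/L1/L2 = -/DG/- → run D
t=11: L0/L1/L2 = -/DG/- → run D
t=12: L0/L1/L2 = -/DG/- → run D
t=13: L0/L1/L2 = -/G/- → run G
t=14: L0/L1/L2 = -/G/- → run G
t=15: L0/L1/L2 = -/G/- → run G
t=16: (idle)
t=17: (idle)

completion order = B, D, G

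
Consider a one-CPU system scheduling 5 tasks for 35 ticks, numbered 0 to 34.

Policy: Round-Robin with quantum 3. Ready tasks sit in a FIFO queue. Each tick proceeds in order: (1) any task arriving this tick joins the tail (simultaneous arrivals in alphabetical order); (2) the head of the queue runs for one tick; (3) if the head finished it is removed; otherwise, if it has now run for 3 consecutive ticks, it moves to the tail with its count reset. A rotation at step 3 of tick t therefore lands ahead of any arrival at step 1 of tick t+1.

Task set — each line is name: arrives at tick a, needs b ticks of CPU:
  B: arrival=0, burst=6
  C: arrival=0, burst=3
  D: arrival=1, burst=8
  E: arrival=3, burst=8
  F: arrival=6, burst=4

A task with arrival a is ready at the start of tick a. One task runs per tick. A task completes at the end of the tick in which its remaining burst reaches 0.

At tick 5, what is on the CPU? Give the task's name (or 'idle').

t=0: queue=[B,C] q_used=0 → run B
t=1: queue=[B,C,D] q_used=1 → run B
t=2: queue=[B,C,D] q_used=2 → run B
t=3: queue=[C,D,B,E] q_used=0 → run C
t=4: queue=[C,D,B,E] q_used=1 → run C
t=5: queue=[C,D,B,E] q_used=2 → run C
t=6: queue=[D,B,E,F] q_used=0 → run D
t=7: queue=[D,B,E,F] q_used=1 → run D
t=8: queue=[D,B,E,F] q_used=2 → run D
t=9: queue=[B,E,F,D] q_used=0 → run B
t=10: queue=[B,E,F,D] q_used=1 → run B
t=11: queue=[B,E,F,D] q_used=2 → run B
t=12: queue=[E,F,D] q_used=0 → run E
t=13: queue=[E,F,D] q_used=1 → run E
t=14: queue=[E,F,D] q_used=2 → run E
t=15: queue=[F,D,E] q_used=0 → run F
t=16: queue=[F,D,E] q_used=1 → run F
t=17: queue=[F,D,E] q_used=2 → run F
t=18: queue=[D,E,F] q_used=0 → run D
t=19: queue=[D,E,F] q_used=1 → run D
t=20: queue=[D,E,F] q_used=2 → run D
t=21: queue=[E,F,D] q_used=0 → run E
t=22: queue=[E,F,D] q_used=1 → run E
t=23: queue=[E,F,D] q_used=2 → run E
t=24: queue=[F,D,E] q_used=0 → run F
t=25: queue=[D,E] q_used=0 → run D
t=26: queue=[D,E] q_used=1 → run D
t=27: queue=[E] q_used=0 → run E
t=28: queue=[E] q_used=1 → run E
t=29: (idle)
t=30: (idle)
t=31: (idle)
t=32: (idle)
t=33: (idle)
t=34: (idle)

running at tick 5 = C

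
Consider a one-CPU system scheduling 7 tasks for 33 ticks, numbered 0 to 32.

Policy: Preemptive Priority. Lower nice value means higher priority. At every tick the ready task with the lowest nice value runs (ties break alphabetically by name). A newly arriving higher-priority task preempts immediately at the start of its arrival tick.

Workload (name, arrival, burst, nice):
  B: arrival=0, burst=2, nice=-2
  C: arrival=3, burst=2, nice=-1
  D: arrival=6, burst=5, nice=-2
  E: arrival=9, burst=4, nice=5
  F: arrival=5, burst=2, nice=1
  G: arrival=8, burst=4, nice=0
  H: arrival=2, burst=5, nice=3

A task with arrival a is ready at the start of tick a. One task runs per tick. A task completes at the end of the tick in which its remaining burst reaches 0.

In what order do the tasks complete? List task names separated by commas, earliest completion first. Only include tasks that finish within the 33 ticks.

completion order = B, C, D, G, F, H, E

t=0: ready={B} → run B
t=1: ready={B} → run B
t=2: ready={H} → run H
t=3: ready={C,H} → run C
t=4: ready={C,H} → run C
t=5: ready={F,H} → run F
t=6: ready={D,F,H} → run D
t=7: ready={D,F,H} → run D
t=8: ready={D,F,G,H} → run D
t=9: ready={D,E,F,G,H} → run D
t=10: ready={D,E,F,G,H} → run D
t=11: ready={E,F,G,H} → run G
t=12: ready={E,F,G,H} → run G
t=13: ready={E,F,G,H} → run G
t=14: ready={E,F,G,H} → run G
t=15: ready={E,F,H} → run F
t=16: ready={E,H} → run H
t=17: ready={E,H} → run H
t=18: ready={E,H} → run H
t=19: ready={E,H} → run H
t=20: ready={E} → run E
t=21: ready={E} → run E
t=22: ready={E} → run E
t=23: ready={E} → run E
t=24: (idle)
t=25: (idle)
t=26: (idle)
t=27: (idle)
t=28: (idle)
t=29: (idle)
t=30: (idle)
t=31: (idle)
t=32: (idle)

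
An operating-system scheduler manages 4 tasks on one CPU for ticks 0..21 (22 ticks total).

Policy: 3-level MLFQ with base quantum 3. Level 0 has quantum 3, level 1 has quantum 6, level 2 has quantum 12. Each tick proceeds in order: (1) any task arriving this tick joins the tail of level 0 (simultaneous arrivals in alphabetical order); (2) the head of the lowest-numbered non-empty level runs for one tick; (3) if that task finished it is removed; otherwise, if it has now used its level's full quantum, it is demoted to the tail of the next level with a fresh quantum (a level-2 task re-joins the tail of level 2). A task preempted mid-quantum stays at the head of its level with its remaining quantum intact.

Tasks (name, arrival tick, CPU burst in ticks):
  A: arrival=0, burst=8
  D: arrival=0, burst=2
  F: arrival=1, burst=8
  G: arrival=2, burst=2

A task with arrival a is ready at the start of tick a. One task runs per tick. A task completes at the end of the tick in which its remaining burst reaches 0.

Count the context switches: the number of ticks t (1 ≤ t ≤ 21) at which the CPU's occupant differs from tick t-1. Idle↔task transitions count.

context switches = 6

t=0: L0/L1/L2 = AD/-/- → run A
t=1: L0/L1/L2 = ADF/-/- → run A
t=2: L0/L1/L2 = ADFG/-/- → run A
t=3: L0/L1/L2 = DFG/A/- → run D
t=4: L0/L1/L2 = DFG/A/- → run D
t=5: L0/L1/L2 = FG/A/- → run F
t=6: L0/L1/L2 = FG/A/- → run F
t=7: L0/L1/L2 = FG/A/- → run F
t=8: L0/L1/L2 = G/AF/- → run G
t=9: L0/L1/L2 = G/AF/- → run G
t=10: L0/L1/L2 = -/AF/- → run A
t=11: L0/L1/L2 = -/AF/- → run A
t=12: L0/L1/L2 = -/AF/- → run A
t=13: L0/L1/L2 = -/AF/- → run A
t=14: L0/L1/L2 = -/AF/- → run A
t=15: L0/L1/L2 = -/F/- → run F
t=16: L0/L1/L2 = -/F/- → run F
t=17: L0/L1/L2 = -/F/- → run F
t=18: L0/L1/L2 = -/F/- → run F
t=19: L0/L1/L2 = -/F/- → run F
t=20: (idle)
t=21: (idle)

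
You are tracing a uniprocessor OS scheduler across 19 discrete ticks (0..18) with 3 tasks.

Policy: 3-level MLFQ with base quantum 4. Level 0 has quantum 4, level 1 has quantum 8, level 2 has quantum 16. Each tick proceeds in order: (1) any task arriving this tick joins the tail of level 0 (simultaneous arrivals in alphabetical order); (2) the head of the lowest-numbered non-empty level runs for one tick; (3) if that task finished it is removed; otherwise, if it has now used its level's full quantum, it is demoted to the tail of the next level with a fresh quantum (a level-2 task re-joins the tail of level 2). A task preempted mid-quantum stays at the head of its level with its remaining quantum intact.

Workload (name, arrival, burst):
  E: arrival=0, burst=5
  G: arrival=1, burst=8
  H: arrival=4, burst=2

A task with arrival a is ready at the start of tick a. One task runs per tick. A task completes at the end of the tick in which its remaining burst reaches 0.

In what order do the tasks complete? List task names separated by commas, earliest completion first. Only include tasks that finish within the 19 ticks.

t=0: L0/L1/L2 = E/-/- → run E
t=1: L0/L1/L2 = EG/-/- → run E
t=2: L0/L1/L2 = EG/-/- → run E
t=3: L0/L1/L2 = EG/-/- → run E
t=4: L0/L1/L2 = GH/E/- → run G
t=5: L0/L1/L2 = GH/E/- → run G
t=6: L0/L1/L2 = GH/E/- → run G
t=7: L0/L1/L2 = GH/E/- → run G
t=8: L0/L1/L2 = H/EG/- → run H
t=9: L0/L1/L2 = H/EG/- → run H
t=10: L0/L1/L2 = -/EG/- → run E
t=11: L0/L1/L2 = -/G/- → run G
t=12: L0/L1/L2 = -/G/- → run G
t=13: L0/L1/L2 = -/G/- → run G
t=14: L0/L1/L2 = -/G/- → run G
t=15: (idle)
t=16: (idle)
t=17: (idle)
t=18: (idle)

completion order = H, E, G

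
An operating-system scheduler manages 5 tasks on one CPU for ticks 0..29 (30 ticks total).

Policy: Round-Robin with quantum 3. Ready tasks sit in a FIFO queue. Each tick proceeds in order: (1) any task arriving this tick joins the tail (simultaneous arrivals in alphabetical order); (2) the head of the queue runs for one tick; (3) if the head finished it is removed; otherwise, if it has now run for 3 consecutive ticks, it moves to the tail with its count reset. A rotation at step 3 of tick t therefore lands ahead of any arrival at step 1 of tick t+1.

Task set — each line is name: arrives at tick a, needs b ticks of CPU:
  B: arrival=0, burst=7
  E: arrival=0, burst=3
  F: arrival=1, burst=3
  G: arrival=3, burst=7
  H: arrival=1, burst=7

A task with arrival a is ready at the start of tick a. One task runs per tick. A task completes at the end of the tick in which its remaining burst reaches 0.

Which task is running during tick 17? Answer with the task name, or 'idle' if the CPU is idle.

running at tick 17 = G

t=0: queue=[B,E] q_used=0 → run B
t=1: queue=[B,E,F,H] q_used=1 → run B
t=2: queue=[B,E,F,H] q_used=2 → run B
t=3: queue=[E,F,H,B,G] q_used=0 → run E
t=4: queue=[E,F,H,B,G] q_used=1 → run E
t=5: queue=[E,F,H,B,G] q_used=2 → run E
t=6: queue=[F,H,B,G] q_used=0 → run F
t=7: queue=[F,H,B,G] q_used=1 → run F
t=8: queue=[F,H,B,G] q_used=2 → run F
t=9: queue=[H,B,G] q_used=0 → run H
t=10: queue=[H,B,G] q_used=1 → run H
t=11: queue=[H,B,G] q_used=2 → run H
t=12: queue=[B,G,H] q_used=0 → run B
t=13: queue=[B,G,H] q_used=1 → run B
t=14: queue=[B,G,H] q_used=2 → run B
t=15: queue=[G,H,B] q_used=0 → run G
t=16: queue=[G,H,B] q_used=1 → run G
t=17: queue=[G,H,B] q_used=2 → run G
t=18: queue=[H,B,G] q_used=0 → run H
t=19: queue=[H,B,G] q_used=1 → run H
t=20: queue=[H,B,G] q_used=2 → run H
t=21: queue=[B,G,H] q_used=0 → run B
t=22: queue=[G,H] q_used=0 → run G
t=23: queue=[G,H] q_used=1 → run G
t=24: queue=[G,H] q_used=2 → run G
t=25: queue=[H,G] q_used=0 → run H
t=26: queue=[G] q_used=0 → run G
t=27: (idle)
t=28: (idle)
t=29: (idle)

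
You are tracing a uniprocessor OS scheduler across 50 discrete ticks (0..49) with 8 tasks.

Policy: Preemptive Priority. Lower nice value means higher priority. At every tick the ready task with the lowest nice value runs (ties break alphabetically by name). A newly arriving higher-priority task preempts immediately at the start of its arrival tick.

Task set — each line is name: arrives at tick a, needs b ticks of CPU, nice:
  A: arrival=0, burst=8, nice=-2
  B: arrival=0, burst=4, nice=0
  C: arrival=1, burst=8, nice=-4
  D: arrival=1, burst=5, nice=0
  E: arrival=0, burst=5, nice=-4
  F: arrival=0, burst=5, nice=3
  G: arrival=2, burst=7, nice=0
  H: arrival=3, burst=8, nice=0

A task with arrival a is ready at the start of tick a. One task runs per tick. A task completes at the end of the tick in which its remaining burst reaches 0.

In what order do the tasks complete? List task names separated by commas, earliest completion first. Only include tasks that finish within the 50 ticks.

completion order = C, E, A, B, D, G, H, F

t=0: ready={A,B,E,F} → run E
t=1: ready={A,B,C,D,E,F} → run C
t=2: ready={A,B,C,D,E,F,G} → run C
t=3: ready={A,B,C,D,E,F,G,H} → run C
t=4: ready={A,B,C,D,E,F,G,H} → run C
t=5: ready={A,B,C,D,E,F,G,H} → run C
t=6: ready={A,B,C,D,E,F,G,H} → run C
t=7: ready={A,B,C,D,E,F,G,H} → run C
t=8: ready={A,B,C,D,E,F,G,H} → run C
t=9: ready={A,B,D,E,F,G,H} → run E
t=10: ready={A,B,D,E,F,G,H} → run E
t=11: ready={A,B,D,E,F,G,H} → run E
t=12: ready={A,B,D,E,F,G,H} → run E
t=13: ready={A,B,D,F,G,H} → run A
t=14: ready={A,B,D,F,G,H} → run A
t=15: ready={A,B,D,F,G,H} → run A
t=16: ready={A,B,D,F,G,H} → run A
t=17: ready={A,B,D,F,G,H} → run A
t=18: ready={A,B,D,F,G,H} → run A
t=19: ready={A,B,D,F,G,H} → run A
t=20: ready={A,B,D,F,G,H} → run A
t=21: ready={B,D,F,G,H} → run B
t=22: ready={B,D,F,G,H} → run B
t=23: ready={B,D,F,G,H} → run B
t=24: ready={B,D,F,G,H} → run B
t=25: ready={D,F,G,H} → run D
t=26: ready={D,F,G,H} → run D
t=27: ready={D,F,G,H} → run D
t=28: ready={D,F,G,H} → run D
t=29: ready={D,F,G,H} → run D
t=30: ready={F,G,H} → run G
t=31: ready={F,G,H} → run G
t=32: ready={F,G,H} → run G
t=33: ready={F,G,H} → run G
t=34: ready={F,G,H} → run G
t=35: ready={F,G,H} → run G
t=36: ready={F,G,H} → run G
t=37: ready={F,H} → run H
t=38: ready={F,H} → run H
t=39: ready={F,H} → run H
t=40: ready={F,H} → run H
t=41: ready={F,H} → run H
t=42: ready={F,H} → run H
t=43: ready={F,H} → run H
t=44: ready={F,H} → run H
t=45: ready={F} → run F
t=46: ready={F} → run F
t=47: ready={F} → run F
t=48: ready={F} → run F
t=49: ready={F} → run F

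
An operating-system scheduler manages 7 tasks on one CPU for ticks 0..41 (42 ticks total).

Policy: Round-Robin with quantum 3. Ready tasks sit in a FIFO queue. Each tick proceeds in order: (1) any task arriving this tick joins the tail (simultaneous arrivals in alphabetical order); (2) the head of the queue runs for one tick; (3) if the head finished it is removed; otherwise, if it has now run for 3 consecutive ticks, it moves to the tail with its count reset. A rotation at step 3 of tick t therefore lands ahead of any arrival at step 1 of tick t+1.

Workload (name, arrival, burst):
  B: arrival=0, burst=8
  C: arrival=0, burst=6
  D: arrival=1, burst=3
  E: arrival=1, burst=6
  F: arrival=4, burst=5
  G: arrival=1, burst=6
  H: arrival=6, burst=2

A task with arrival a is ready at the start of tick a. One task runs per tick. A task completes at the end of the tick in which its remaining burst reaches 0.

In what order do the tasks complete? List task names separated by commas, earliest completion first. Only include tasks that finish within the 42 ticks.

t=0: queue=[B,C] q_used=0 → run B
t=1: queue=[B,C,D,E,G] q_used=1 → run B
t=2: queue=[B,C,D,E,G] q_used=2 → run B
t=3: queue=[C,D,E,G,B] q_used=0 → run C
t=4: queue=[C,D,E,G,B,F] q_used=1 → run C
t=5: queue=[C,D,E,G,B,F] q_used=2 → run C
t=6: queue=[D,E,G,B,F,C,H] q_used=0 → run D
t=7: queue=[D,E,G,B,F,C,H] q_used=1 → run D
t=8: queue=[D,E,G,B,F,C,H] q_used=2 → run D
t=9: queue=[E,G,B,F,C,H] q_used=0 → run E
t=10: queue=[E,G,B,F,C,H] q_used=1 → run E
t=11: queue=[E,G,B,F,C,H] q_used=2 → run E
t=12: queue=[G,B,F,C,H,E] q_used=0 → run G
t=13: queue=[G,B,F,C,H,E] q_used=1 → run G
t=14: queue=[G,B,F,C,H,E] q_used=2 → run G
t=15: queue=[B,F,C,H,E,G] q_used=0 → run B
t=16: queue=[B,F,C,H,E,G] q_used=1 → run B
t=17: queue=[B,F,C,H,E,G] q_used=2 → run B
t=18: queue=[F,C,H,E,G,B] q_used=0 → run F
t=19: queue=[F,C,H,E,G,B] q_used=1 → run F
t=20: queue=[F,C,H,E,G,B] q_used=2 → run F
t=21: queue=[C,H,E,G,B,F] q_used=0 → run C
t=22: queue=[C,H,E,G,B,F] q_used=1 → run C
t=23: queue=[C,H,E,G,B,F] q_used=2 → run C
t=24: queue=[H,E,G,B,F] q_used=0 → run H
t=25: queue=[H,E,G,B,F] q_used=1 → run H
t=26: queue=[E,G,B,F] q_used=0 → run E
t=27: queue=[E,G,B,F] q_used=1 → run E
t=28: queue=[E,G,B,F] q_used=2 → run E
t=29: queue=[G,B,F] q_used=0 → run G
t=30: queue=[G,B,F] q_used=1 → run G
t=31: queue=[G,B,F] q_used=2 → run G
t=32: queue=[B,F] q_used=0 → run B
t=33: queue=[B,F] q_used=1 → run B
t=34: queue=[F] q_used=0 → run F
t=35: queue=[F] q_used=1 → run F
t=36: (idle)
t=37: (idle)
t=38: (idle)
t=39: (idle)
t=40: (idle)
t=41: (idle)

completion order = D, C, H, E, G, B, F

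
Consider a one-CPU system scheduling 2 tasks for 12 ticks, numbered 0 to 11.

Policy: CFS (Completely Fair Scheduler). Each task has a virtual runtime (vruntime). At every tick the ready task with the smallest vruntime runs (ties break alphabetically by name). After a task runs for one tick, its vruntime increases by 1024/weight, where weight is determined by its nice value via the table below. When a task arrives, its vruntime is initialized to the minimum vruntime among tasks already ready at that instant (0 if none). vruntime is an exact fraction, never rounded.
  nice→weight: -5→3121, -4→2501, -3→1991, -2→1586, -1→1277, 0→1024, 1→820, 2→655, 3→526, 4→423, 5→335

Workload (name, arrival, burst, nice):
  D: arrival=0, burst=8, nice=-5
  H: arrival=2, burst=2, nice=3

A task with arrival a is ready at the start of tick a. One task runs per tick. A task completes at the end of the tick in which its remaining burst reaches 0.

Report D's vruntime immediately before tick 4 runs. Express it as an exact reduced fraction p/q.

vruntime(D, start of tick 4) = 3072/3121

t=0: vr[D=0] → run D
t=1: vr[D=1024/3121] → run D
t=2: vr[D=2048/3121 H=2048/3121] → run D
t=3: vr[D=3072/3121 H=2048/3121] → run H
t=4: vr[D=3072/3121 H=2136576/820823] → run D
t=5: vr[D=4096/3121 H=2136576/820823] → run D
t=6: vr[D=5120/3121 H=2136576/820823] → run D
t=7: vr[D=6144/3121 H=2136576/820823] → run D
t=8: vr[D=7168/3121 H=2136576/820823] → run D
t=9: vr[H=2136576/820823] → run H
t=10: (idle)
t=11: (idle)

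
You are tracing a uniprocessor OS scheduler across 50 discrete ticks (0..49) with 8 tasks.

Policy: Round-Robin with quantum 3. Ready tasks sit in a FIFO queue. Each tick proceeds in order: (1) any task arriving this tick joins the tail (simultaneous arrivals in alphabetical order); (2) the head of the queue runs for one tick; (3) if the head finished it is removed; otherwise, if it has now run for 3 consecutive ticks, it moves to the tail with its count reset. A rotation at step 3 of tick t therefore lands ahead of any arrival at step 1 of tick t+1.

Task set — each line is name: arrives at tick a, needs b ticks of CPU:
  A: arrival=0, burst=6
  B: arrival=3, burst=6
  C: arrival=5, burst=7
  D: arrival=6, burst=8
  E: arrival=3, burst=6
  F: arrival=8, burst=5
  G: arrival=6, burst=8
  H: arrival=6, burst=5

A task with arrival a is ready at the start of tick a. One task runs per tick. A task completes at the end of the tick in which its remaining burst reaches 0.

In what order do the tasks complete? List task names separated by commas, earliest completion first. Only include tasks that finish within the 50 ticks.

completion order = A, B, E, H, F, C, D

t=0: queue=[A] q_used=0 → run A
t=1: queue=[A] q_used=1 → run A
t=2: queue=[A] q_used=2 → run A
t=3: queue=[A,B,E] q_used=0 → run A
t=4: queue=[A,B,E] q_used=1 → run A
t=5: queue=[A,B,E,C] q_used=2 → run A
t=6: queue=[B,E,C,D,G,H] q_used=0 → run B
t=7: queue=[B,E,C,D,G,H] q_used=1 → run B
t=8: queue=[B,E,C,D,G,H,F] q_used=2 → run B
t=9: queue=[E,C,D,G,H,F,B] q_used=0 → run E
t=10: queue=[E,C,D,G,H,F,B] q_used=1 → run E
t=11: queue=[E,C,D,G,H,F,B] q_used=2 → run E
t=12: queue=[C,D,G,H,F,B,E] q_used=0 → run C
t=13: queue=[C,D,G,H,F,B,E] q_used=1 → run C
t=14: queue=[C,D,G,H,F,B,E] q_used=2 → run C
t=15: queue=[D,G,H,F,B,E,C] q_used=0 → run D
t=16: queue=[D,G,H,F,B,E,C] q_used=1 → run D
t=17: queue=[D,G,H,F,B,E,C] q_used=2 → run D
t=18: queue=[G,H,F,B,E,C,D] q_used=0 → run G
t=19: queue=[G,H,F,B,E,C,D] q_used=1 → run G
t=20: queue=[G,H,F,B,E,C,D] q_used=2 → run G
t=21: queue=[H,F,B,E,C,D,G] q_used=0 → run H
t=22: queue=[H,F,B,E,C,D,G] q_used=1 → run H
t=23: queue=[H,F,B,E,C,D,G] q_used=2 → run H
t=24: queue=[F,B,E,C,D,G,H] q_used=0 → run F
t=25: queue=[F,B,E,C,D,G,H] q_used=1 → run F
t=26: queue=[F,B,E,C,D,G,H] q_used=2 → run F
t=27: queue=[B,E,C,D,G,H,F] q_used=0 → run B
t=28: queue=[B,E,C,D,G,H,F] q_used=1 → run B
t=29: queue=[B,E,C,D,G,H,F] q_used=2 → run B
t=30: queue=[E,C,D,G,H,F] q_used=0 → run E
t=31: queue=[E,C,D,G,H,F] q_used=1 → run E
t=32: queue=[E,C,D,G,H,F] q_used=2 → run E
t=33: queue=[C,D,G,H,F] q_used=0 → run C
t=34: queue=[C,D,G,H,F] q_used=1 → run C
t=35: queue=[C,D,G,H,F] q_used=2 → run C
t=36: queue=[D,G,H,F,C] q_used=0 → run D
t=37: queue=[D,G,H,F,C] q_used=1 → run D
t=38: queue=[D,G,H,F,C] q_used=2 → run D
t=39: queue=[G,H,F,C,D] q_used=0 → run G
t=40: queue=[G,H,F,C,D] q_used=1 → run G
t=41: queue=[G,H,F,C,D] q_used=2 → run G
t=42: queue=[H,F,C,D,G] q_used=0 → run H
t=43: queue=[H,F,C,D,G] q_used=1 → run H
t=44: queue=[F,C,D,G] q_used=0 → run F
t=45: queue=[F,C,D,G] q_used=1 → run F
t=46: queue=[C,D,G] q_used=0 → run C
t=47: queue=[D,G] q_used=0 → run D
t=48: queue=[D,G] q_used=1 → run D
t=49: queue=[G] q_used=0 → run G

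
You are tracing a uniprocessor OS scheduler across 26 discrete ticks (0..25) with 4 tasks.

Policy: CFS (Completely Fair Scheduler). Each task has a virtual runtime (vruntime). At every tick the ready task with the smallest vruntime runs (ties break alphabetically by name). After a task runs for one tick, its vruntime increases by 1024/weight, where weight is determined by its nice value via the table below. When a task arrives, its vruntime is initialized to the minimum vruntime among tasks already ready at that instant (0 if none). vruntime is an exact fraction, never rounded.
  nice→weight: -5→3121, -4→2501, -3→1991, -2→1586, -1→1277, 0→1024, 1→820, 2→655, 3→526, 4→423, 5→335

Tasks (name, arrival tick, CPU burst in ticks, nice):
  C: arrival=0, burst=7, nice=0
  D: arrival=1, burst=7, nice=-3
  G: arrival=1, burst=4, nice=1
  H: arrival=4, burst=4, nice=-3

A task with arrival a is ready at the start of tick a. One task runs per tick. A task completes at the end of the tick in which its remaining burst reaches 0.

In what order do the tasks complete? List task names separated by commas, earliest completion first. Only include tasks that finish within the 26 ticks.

completion order = H, D, G, C

t=0: vr[C=0] → run C
t=1: vr[C=1 D=1 G=1] → run C
t=2: vr[C=2 D=1 G=1] → run D
t=3: vr[C=2 D=3015/1991 G=1] → run G
t=4: vr[C=2 D=3015/1991 G=461/205 H=3015/1991] → run D
t=5: vr[C=2 D=4039/1991 G=461/205 H=3015/1991] → run H
t=6: vr[C=2 D=4039/1991 G=461/205 H=4039/1991] → run C
t=7: vr[C=3 D=4039/1991 G=461/205 H=4039/1991] → run D
t=8: vr[C=3 D=5063/1991 G=461/205 H=4039/1991] → run H
t=9: vr[C=3 D=5063/1991 G=461/205 H=5063/1991] → run G
t=10: vr[C=3 D=5063/1991 G=717/205 H=5063/1991] → run D
t=11: vr[C=3 D=6087/1991 G=717/205 H=5063/1991] → run H
t=12: vr[C=3 D=6087/1991 G=717/205 H=6087/1991] → run C
t=13: vr[C=4 D=6087/1991 G=717/205 H=6087/1991] → run D
t=14: vr[C=4 D=7111/1991 G=717/205 H=6087/1991] → run H
t=15: vr[C=4 D=7111/1991 G=717/205] → run G
t=16: vr[C=4 D=7111/1991 G=973/205] → run D
t=17: vr[C=4 D=8135/1991 G=973/205] → run C
t=18: vr[C=5 D=8135/1991 G=973/205] → run D
t=19: vr[C=5 G=973/205] → run G
t=20: vr[C=5] → run C
t=21: vr[C=6] → run C
t=22: (idle)
t=23: (idle)
t=24: (idle)
t=25: (idle)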